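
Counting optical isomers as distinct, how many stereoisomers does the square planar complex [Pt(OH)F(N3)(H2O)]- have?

3

A square has two trans pairs of vertices; adjacent vertices are cis.
Working through the distinct placements yields 3 geometric isomers: (F/N3 trans, H2O/OH trans); (F/OH trans, H2O/N3 trans); (F/H2O trans, N3/OH trans).
Each arrangement has an internal mirror plane or centre of symmetry, so none is chiral.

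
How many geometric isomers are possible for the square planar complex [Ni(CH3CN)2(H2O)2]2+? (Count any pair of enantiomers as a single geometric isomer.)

In a square planar complex each vertex has one trans partner and two cis neighbours.
Systematic placement gives 2 geometric isomers: CH3CN cis; CH3CN trans.

2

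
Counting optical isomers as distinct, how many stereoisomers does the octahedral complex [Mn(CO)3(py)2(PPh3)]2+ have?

In an octahedral complex each vertex has one trans partner and four cis neighbours.
Systematic placement gives 3 geometric isomers: CO mer, py trans; CO mer, py cis; CO fac, py cis.
Each arrangement has an internal mirror plane or centre of symmetry, so none is chiral.

3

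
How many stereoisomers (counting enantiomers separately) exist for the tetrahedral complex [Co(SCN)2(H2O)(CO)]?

1

Only one geometric arrangement is possible.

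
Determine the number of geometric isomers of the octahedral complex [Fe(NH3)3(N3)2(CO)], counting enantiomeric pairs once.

3

In an octahedral complex each vertex has one trans partner and four cis neighbours.
There are 3 geometric isomers: NH3 mer, N3 cis; NH3 mer, N3 trans; NH3 fac, N3 cis.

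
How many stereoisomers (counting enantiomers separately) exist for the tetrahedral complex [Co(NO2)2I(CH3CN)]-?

1

In a tetrahedral complex all four positions are equivalent and every pair of ligands is adjacent — there is no cis/trans distinction.
Only one geometric arrangement is possible.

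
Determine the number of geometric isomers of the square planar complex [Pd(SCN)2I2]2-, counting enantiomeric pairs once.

A square has two trans pairs of vertices; adjacent vertices are cis.
There are 2 geometric isomers: SCN cis; SCN trans.

2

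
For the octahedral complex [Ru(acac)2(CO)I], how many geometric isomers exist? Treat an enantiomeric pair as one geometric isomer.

2

An octahedron has six vertices in three trans pairs; every non-trans pair is cis.
Each acac is bidentate and must span two cis positions.
The distinct arrangements are (2 in all): CO and I mutually trans; CO and I mutually cis (chiral).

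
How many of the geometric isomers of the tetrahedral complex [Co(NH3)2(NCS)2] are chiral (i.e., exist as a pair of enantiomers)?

0

All four vertices of a tetrahedron are equivalent and mutually adjacent, so cis/trans isomerism cannot arise.
Only one geometric arrangement is possible.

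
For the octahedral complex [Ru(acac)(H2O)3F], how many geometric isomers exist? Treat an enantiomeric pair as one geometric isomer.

2

Each acac is bidentate and must span two cis positions.
The distinct arrangements are (2 in all): H2O fac; H2O mer.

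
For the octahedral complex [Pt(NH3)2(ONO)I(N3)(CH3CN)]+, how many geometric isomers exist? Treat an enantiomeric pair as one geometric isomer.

Exhaustive case analysis gives 9 geometric isomers.

9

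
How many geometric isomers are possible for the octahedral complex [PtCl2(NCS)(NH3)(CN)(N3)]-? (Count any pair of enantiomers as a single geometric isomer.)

The six octahedral sites form three mutually perpendicular trans pairs.
Systematic enumeration (placing each ligand type in turn and discarding arrangements equivalent by rotation or reflection) gives 9 geometric isomers.

9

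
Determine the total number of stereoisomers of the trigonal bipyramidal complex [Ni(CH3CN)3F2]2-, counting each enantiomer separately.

3

A trigonal bipyramid has two axial and three equatorial sites, which are chemically inequivalent.
The distinct arrangements are (3 in all): F both equatorial; F one axial, one equatorial; F both axial.
Each arrangement has an internal mirror plane or centre of symmetry, so none is chiral.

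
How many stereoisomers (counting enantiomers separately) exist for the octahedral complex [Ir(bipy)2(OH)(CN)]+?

3

An octahedron has six vertices in three trans pairs; every non-trans pair is cis.
Each bipy is bidentate and must span two cis positions.
Systematic placement gives 2 geometric isomers: OH and CN mutually trans; OH and CN mutually cis (chiral).
One of these lacks any improper symmetry element and so occurs as an enantiomeric pair, giving 2 + 1 = 3 stereoisomers in total.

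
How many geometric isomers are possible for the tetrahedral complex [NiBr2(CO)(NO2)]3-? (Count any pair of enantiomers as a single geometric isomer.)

1

All four vertices of a tetrahedron are equivalent and mutually adjacent, so cis/trans isomerism cannot arise.
Only one geometric arrangement is possible.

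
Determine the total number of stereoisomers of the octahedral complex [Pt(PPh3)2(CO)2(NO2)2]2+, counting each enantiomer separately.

6

In an octahedral complex each vertex has one trans partner and four cis neighbours.
Systematic placement gives 5 geometric isomers: PPh3 trans, CO trans, NO2 trans; PPh3 cis, CO trans, NO2 cis; PPh3 trans, CO cis, NO2 cis; PPh3 cis, CO cis, NO2 cis (chiral); PPh3 cis, CO cis, NO2 trans.
One of these lacks any improper symmetry element and so occurs as an enantiomeric pair, giving 5 + 1 = 6 stereoisomers in total.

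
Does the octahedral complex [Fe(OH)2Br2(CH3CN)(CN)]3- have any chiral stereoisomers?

yes

In an octahedral complex each vertex has one trans partner and four cis neighbours.
Working through the distinct placements yields 6 geometric isomers: OH trans, Br trans; OH cis, Br trans; OH trans, Br cis; OH cis, Br cis (3 arrangements, 2 chiral).
Of these, 2 lack any improper symmetry element and so occur as enantiomeric pairs, giving 6 + 2 = 8 stereoisomers in total.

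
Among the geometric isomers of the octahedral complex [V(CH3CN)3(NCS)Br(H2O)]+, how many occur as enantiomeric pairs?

1

An octahedron has six vertices in three trans pairs; every non-trans pair is cis.
Working through the distinct placements yields 4 geometric isomers: CH3CN mer (3 arrangements); CH3CN fac (chiral).
One of these lacks any improper symmetry element and so occurs as an enantiomeric pair, giving 4 + 1 = 5 stereoisomers in total.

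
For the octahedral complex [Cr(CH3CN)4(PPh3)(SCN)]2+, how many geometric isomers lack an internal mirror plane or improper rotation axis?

0

In an octahedral complex each vertex has one trans partner and four cis neighbours.
Systematic placement gives 2 geometric isomers: PPh3 and SCN mutually trans; PPh3 and SCN mutually cis.
Each arrangement has an internal mirror plane or centre of symmetry, so none is chiral.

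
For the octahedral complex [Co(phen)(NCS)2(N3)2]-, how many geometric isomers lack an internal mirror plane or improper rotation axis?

In an octahedral complex each vertex has one trans partner and four cis neighbours.
Each phen is bidentate and must span two cis positions.
There are 3 geometric isomers: NCS cis, N3 trans; NCS cis, N3 cis (chiral); NCS trans, N3 cis.
One of these lacks any improper symmetry element and so occurs as an enantiomeric pair, giving 3 + 1 = 4 stereoisomers in total.

1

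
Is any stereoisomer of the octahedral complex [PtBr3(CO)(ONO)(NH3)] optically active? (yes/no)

The distinct arrangements are (4 in all): Br mer (3 arrangements); Br fac (chiral).
One of these lacks any improper symmetry element and so occurs as an enantiomeric pair, giving 4 + 1 = 5 stereoisomers in total.

yes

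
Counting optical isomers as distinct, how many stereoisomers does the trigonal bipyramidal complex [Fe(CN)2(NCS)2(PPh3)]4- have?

Placing the ligands in turn and identifying arrangements related by rotation or reflection leaves 5 distinct geometric isomers.
One of these lacks any improper symmetry element and so occurs as an enantiomeric pair, giving 5 + 1 = 6 stereoisomers in total.

6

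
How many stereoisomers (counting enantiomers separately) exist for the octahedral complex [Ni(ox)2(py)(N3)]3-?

In an octahedral complex each vertex has one trans partner and four cis neighbours.
Each ox is bidentate and must span two cis positions.
Systematic placement gives 2 geometric isomers: py and N3 mutually cis (chiral); py and N3 mutually trans.
One of these lacks any improper symmetry element and so occurs as an enantiomeric pair, giving 2 + 1 = 3 stereoisomers in total.

3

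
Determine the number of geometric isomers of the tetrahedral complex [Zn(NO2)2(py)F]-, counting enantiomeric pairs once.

In a tetrahedral complex all four positions are equivalent and every pair of ligands is adjacent — there is no cis/trans distinction.
Only one geometric arrangement is possible.

1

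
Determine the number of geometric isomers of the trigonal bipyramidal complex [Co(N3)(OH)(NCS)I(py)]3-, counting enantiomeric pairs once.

Systematic enumeration (placing each ligand type in turn and discarding arrangements equivalent by rotation or reflection) gives 10 geometric isomers.

10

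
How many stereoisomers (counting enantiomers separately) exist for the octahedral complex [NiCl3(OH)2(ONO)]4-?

3

Systematic placement gives 3 geometric isomers: Cl mer, OH cis; Cl mer, OH trans; Cl fac, OH cis.
Each arrangement has an internal mirror plane or centre of symmetry, so none is chiral.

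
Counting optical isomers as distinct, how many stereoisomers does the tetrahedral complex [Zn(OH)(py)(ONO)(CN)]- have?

2

In a tetrahedral complex all four positions are equivalent and every pair of ligands is adjacent — there is no cis/trans distinction.
Only one geometric arrangement is possible; it has no improper symmetry element, so it exists as a pair of enantiomers (2 stereoisomers).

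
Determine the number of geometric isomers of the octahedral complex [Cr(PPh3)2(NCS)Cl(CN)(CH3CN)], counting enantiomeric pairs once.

9

In an octahedral complex each vertex has one trans partner and four cis neighbours.
Placing the ligands in turn and identifying arrangements related by rotation or reflection leaves 9 distinct geometric isomers.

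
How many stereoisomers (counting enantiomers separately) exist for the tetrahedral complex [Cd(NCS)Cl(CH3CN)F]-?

All four vertices of a tetrahedron are equivalent and mutually adjacent, so cis/trans isomerism cannot arise.
Only one geometric arrangement is possible; it has no improper symmetry element, so it exists as a pair of enantiomers (2 stereoisomers).

2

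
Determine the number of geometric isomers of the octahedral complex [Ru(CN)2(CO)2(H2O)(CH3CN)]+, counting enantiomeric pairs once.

The six octahedral sites form three mutually perpendicular trans pairs.
There are 6 geometric isomers: CN cis, CO cis (3 arrangements, 2 chiral); CN cis, CO trans; CN trans, CO cis; CN trans, CO trans.

6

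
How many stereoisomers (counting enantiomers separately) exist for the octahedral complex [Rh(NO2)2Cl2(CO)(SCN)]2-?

8

In an octahedral complex each vertex has one trans partner and four cis neighbours.
Systematic placement gives 6 geometric isomers: NO2 cis, Cl cis (3 arrangements, 2 chiral); NO2 trans, Cl cis; NO2 cis, Cl trans; NO2 trans, Cl trans.
Of these, 2 lack any improper symmetry element and so occur as enantiomeric pairs, giving 6 + 2 = 8 stereoisomers in total.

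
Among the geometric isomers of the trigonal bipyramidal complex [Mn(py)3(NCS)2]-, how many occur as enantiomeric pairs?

A trigonal bipyramid has two axial and three equatorial sites, which are chemically inequivalent.
The distinct arrangements are (3 in all): NCS both axial; NCS one axial, one equatorial; NCS both equatorial.
Each arrangement has an internal mirror plane or centre of symmetry, so none is chiral.

0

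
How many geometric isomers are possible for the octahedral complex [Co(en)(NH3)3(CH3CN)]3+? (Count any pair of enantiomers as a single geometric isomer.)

2

An octahedron has six vertices in three trans pairs; every non-trans pair is cis.
Each en is bidentate and must span two cis positions.
The distinct arrangements are (2 in all): NH3 fac; NH3 mer.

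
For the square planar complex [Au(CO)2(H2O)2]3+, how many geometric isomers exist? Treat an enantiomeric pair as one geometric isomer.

2

In a square planar complex each vertex has one trans partner and two cis neighbours.
Working through the distinct placements yields 2 geometric isomers: CO cis; CO trans.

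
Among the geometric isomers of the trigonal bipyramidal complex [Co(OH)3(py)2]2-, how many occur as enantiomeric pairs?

0

There are 3 geometric isomers: py both equatorial; py one axial, one equatorial; py both axial.
Each arrangement has an internal mirror plane or centre of symmetry, so none is chiral.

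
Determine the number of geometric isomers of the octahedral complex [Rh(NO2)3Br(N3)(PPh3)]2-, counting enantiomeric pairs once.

An octahedron has six vertices in three trans pairs; every non-trans pair is cis.
The distinct arrangements are (4 in all): NO2 mer (3 arrangements); NO2 fac (chiral).

4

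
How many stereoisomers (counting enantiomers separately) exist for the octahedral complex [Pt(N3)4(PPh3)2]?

The six octahedral sites form three mutually perpendicular trans pairs.
Systematic placement gives 2 geometric isomers: PPh3 trans; PPh3 cis.
Each arrangement has an internal mirror plane or centre of symmetry, so none is chiral.

2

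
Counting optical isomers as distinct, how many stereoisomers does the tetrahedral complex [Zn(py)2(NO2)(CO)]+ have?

All four vertices of a tetrahedron are equivalent and mutually adjacent, so cis/trans isomerism cannot arise.
Only one geometric arrangement is possible.

1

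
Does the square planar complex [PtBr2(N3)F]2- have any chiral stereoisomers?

A square has two trans pairs of vertices; adjacent vertices are cis.
Systematic placement gives 2 geometric isomers: Br cis; Br trans.
Each arrangement has an internal mirror plane or centre of symmetry, so none is chiral.

no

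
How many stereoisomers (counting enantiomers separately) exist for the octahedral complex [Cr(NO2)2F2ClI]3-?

An octahedron has six vertices in three trans pairs; every non-trans pair is cis.
Systematic placement gives 6 geometric isomers: NO2 trans, F cis; NO2 cis, F cis (3 arrangements, 2 chiral); NO2 trans, F trans; NO2 cis, F trans.
Of these, 2 lack any improper symmetry element and so occur as enantiomeric pairs, giving 6 + 2 = 8 stereoisomers in total.

8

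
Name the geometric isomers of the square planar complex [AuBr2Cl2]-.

There are 2 geometric isomers: Br cis; Br trans.

cis and trans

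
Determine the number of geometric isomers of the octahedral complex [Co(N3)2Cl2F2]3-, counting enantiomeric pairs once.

5

The six octahedral sites form three mutually perpendicular trans pairs.
Systematic placement gives 5 geometric isomers: N3 trans, Cl trans, F trans; N3 cis, Cl trans, F cis; N3 trans, Cl cis, F cis; N3 cis, Cl cis, F cis (chiral); N3 cis, Cl cis, F trans.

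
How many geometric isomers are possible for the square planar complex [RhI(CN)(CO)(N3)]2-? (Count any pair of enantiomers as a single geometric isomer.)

3

In a square planar complex each vertex has one trans partner and two cis neighbours.
There are 3 geometric isomers: (CN/I trans, CO/N3 trans); (CN/N3 trans, CO/I trans); (CN/CO trans, I/N3 trans).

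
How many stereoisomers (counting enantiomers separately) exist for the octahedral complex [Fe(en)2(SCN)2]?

3

In an octahedral complex each vertex has one trans partner and four cis neighbours.
Each en is bidentate and must span two cis positions.
There are 2 geometric isomers: SCN trans; SCN cis (chiral).
One of these lacks any improper symmetry element and so occurs as an enantiomeric pair, giving 2 + 1 = 3 stereoisomers in total.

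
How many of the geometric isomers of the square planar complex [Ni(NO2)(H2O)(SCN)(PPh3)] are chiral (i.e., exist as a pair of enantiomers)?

A square has two trans pairs of vertices; adjacent vertices are cis.
The distinct arrangements are (3 in all): (H2O/PPh3 trans, NO2/SCN trans); (H2O/SCN trans, NO2/PPh3 trans); (H2O/NO2 trans, PPh3/SCN trans).
Each arrangement has an internal mirror plane or centre of symmetry, so none is chiral.

0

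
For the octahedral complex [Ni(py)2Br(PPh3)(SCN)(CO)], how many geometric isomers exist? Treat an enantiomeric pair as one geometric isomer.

9

In an octahedral complex each vertex has one trans partner and four cis neighbours.
Systematic enumeration (placing each ligand type in turn and discarding arrangements equivalent by rotation or reflection) gives 9 geometric isomers.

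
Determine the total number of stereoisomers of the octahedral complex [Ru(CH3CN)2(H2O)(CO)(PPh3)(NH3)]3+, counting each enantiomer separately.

Exhaustive case analysis gives 9 geometric isomers.
Of these, 6 lack any improper symmetry element and so occur as enantiomeric pairs, giving 9 + 6 = 15 stereoisomers in total.

15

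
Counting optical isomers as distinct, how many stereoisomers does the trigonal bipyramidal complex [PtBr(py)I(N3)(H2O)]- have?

In a trigonal bipyramid the two axial positions differ from the three equatorial ones.
Exhaustive case analysis gives 10 geometric isomers.
Of these, 10 lack any improper symmetry element and so occur as enantiomeric pairs, giving 10 + 10 = 20 stereoisomers in total.

20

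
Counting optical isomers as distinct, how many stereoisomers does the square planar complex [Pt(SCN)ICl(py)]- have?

The distinct arrangements are (3 in all): (Cl/SCN trans, I/py trans); (Cl/py trans, I/SCN trans); (Cl/I trans, SCN/py trans).
Each arrangement has an internal mirror plane or centre of symmetry, so none is chiral.

3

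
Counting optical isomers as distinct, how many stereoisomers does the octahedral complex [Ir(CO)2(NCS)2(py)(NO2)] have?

In an octahedral complex each vertex has one trans partner and four cis neighbours.
Systematic placement gives 6 geometric isomers: CO trans, NCS trans; CO trans, NCS cis; CO cis, NCS cis (3 arrangements, 2 chiral); CO cis, NCS trans.
Of these, 2 lack any improper symmetry element and so occur as enantiomeric pairs, giving 6 + 2 = 8 stereoisomers in total.

8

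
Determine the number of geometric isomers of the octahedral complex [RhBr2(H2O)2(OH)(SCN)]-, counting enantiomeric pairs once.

6

In an octahedral complex each vertex has one trans partner and four cis neighbours.
There are 6 geometric isomers: Br trans, H2O trans; Br trans, H2O cis; Br cis, H2O cis (3 arrangements, 2 chiral); Br cis, H2O trans.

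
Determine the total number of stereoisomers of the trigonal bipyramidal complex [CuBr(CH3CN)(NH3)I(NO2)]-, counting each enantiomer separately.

Systematic enumeration (placing each ligand type in turn and discarding arrangements equivalent by rotation or reflection) gives 10 geometric isomers.
Of these, 10 lack any improper symmetry element and so occur as enantiomeric pairs, giving 10 + 10 = 20 stereoisomers in total.

20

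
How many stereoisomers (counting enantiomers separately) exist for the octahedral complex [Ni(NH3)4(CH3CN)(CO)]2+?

2

In an octahedral complex each vertex has one trans partner and four cis neighbours.
Working through the distinct placements yields 2 geometric isomers: CH3CN and CO mutually trans; CH3CN and CO mutually cis.
Each arrangement has an internal mirror plane or centre of symmetry, so none is chiral.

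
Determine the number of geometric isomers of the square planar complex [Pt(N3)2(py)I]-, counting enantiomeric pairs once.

In a square planar complex each vertex has one trans partner and two cis neighbours.
Working through the distinct placements yields 2 geometric isomers: N3 cis; N3 trans.

2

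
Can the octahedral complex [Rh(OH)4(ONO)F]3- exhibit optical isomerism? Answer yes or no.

no

An octahedron has six vertices in three trans pairs; every non-trans pair is cis.
There are 2 geometric isomers: ONO and F mutually cis; ONO and F mutually trans.
Each arrangement has an internal mirror plane or centre of symmetry, so none is chiral.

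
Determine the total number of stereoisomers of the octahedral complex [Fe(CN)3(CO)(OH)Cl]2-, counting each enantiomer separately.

The distinct arrangements are (4 in all): CN mer (3 arrangements); CN fac (chiral).
One of these lacks any improper symmetry element and so occurs as an enantiomeric pair, giving 4 + 1 = 5 stereoisomers in total.

5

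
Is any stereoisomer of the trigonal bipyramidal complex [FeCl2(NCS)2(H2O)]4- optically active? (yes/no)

Systematic enumeration (placing each ligand type in turn and discarding arrangements equivalent by rotation or reflection) gives 5 geometric isomers.
One of these lacks any improper symmetry element and so occurs as an enantiomeric pair, giving 5 + 1 = 6 stereoisomers in total.

yes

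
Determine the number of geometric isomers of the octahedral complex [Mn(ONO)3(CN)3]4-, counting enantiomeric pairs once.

2

The six octahedral sites form three mutually perpendicular trans pairs.
Systematic placement gives 2 geometric isomers: ONO mer; ONO fac.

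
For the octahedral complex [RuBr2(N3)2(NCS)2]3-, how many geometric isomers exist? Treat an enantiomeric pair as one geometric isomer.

5

The six octahedral sites form three mutually perpendicular trans pairs.
Systematic placement gives 5 geometric isomers: Br trans, N3 trans, NCS trans; Br trans, N3 cis, NCS cis; Br cis, N3 cis, NCS trans; Br cis, N3 cis, NCS cis (chiral); Br cis, N3 trans, NCS cis.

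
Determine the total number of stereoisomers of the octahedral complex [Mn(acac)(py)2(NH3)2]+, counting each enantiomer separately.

In an octahedral complex each vertex has one trans partner and four cis neighbours.
Each acac is bidentate and must span two cis positions.
The distinct arrangements are (3 in all): py cis, NH3 trans; py trans, NH3 cis; py cis, NH3 cis (chiral).
One of these lacks any improper symmetry element and so occurs as an enantiomeric pair, giving 3 + 1 = 4 stereoisomers in total.

4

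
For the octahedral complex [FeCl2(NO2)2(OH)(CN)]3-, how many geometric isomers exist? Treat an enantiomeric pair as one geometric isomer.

6

An octahedron has six vertices in three trans pairs; every non-trans pair is cis.
Working through the distinct placements yields 6 geometric isomers: Cl cis, NO2 cis (3 arrangements, 2 chiral); Cl cis, NO2 trans; Cl trans, NO2 cis; Cl trans, NO2 trans.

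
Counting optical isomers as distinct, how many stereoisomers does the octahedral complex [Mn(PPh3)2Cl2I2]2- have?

The six octahedral sites form three mutually perpendicular trans pairs.
Systematic placement gives 5 geometric isomers: PPh3 trans, Cl trans, I trans; PPh3 cis, Cl trans, I cis; PPh3 trans, Cl cis, I cis; PPh3 cis, Cl cis, I cis (chiral); PPh3 cis, Cl cis, I trans.
One of these lacks any improper symmetry element and so occurs as an enantiomeric pair, giving 5 + 1 = 6 stereoisomers in total.

6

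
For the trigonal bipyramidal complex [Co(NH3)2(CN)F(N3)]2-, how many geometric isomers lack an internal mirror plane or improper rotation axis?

3

A trigonal bipyramid has two axial and three equatorial sites, which are chemically inequivalent.
Placing the ligands in turn and identifying arrangements related by rotation or reflection leaves 7 distinct geometric isomers.
Of these, 3 lack any improper symmetry element and so occur as enantiomeric pairs, giving 7 + 3 = 10 stereoisomers in total.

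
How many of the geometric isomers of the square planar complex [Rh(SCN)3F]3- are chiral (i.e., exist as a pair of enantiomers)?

A square has two trans pairs of vertices; adjacent vertices are cis.
Only one geometric arrangement is possible.

0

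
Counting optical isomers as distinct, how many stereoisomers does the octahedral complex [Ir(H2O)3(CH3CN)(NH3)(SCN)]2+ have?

5

An octahedron has six vertices in three trans pairs; every non-trans pair is cis.
There are 4 geometric isomers: H2O mer (3 arrangements); H2O fac (chiral).
One of these lacks any improper symmetry element and so occurs as an enantiomeric pair, giving 4 + 1 = 5 stereoisomers in total.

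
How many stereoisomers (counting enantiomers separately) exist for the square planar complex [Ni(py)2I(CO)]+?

2

In a square planar complex each vertex has one trans partner and two cis neighbours.
The distinct arrangements are (2 in all): py cis; py trans.
Each arrangement has an internal mirror plane or centre of symmetry, so none is chiral.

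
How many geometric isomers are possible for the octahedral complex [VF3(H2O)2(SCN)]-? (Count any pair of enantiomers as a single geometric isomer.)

3

An octahedron has six vertices in three trans pairs; every non-trans pair is cis.
The distinct arrangements are (3 in all): F mer, H2O cis; F mer, H2O trans; F fac, H2O cis.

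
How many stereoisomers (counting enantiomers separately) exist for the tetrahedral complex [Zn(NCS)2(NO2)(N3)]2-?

1

Only one geometric arrangement is possible.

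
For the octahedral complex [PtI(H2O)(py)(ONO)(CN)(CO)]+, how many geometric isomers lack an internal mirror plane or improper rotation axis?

In an octahedral complex each vertex has one trans partner and four cis neighbours.
Exhaustive case analysis gives 15 geometric isomers.
Of these, 15 lack any improper symmetry element and so occur as enantiomeric pairs, giving 15 + 15 = 30 stereoisomers in total.

15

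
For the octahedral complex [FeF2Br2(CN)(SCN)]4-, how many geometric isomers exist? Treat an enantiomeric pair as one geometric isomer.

An octahedron has six vertices in three trans pairs; every non-trans pair is cis.
The distinct arrangements are (6 in all): F cis, Br trans; F trans, Br trans; F cis, Br cis (3 arrangements, 2 chiral); F trans, Br cis.

6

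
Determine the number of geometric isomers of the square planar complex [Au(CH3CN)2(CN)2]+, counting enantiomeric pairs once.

2

The distinct arrangements are (2 in all): CH3CN cis; CH3CN trans.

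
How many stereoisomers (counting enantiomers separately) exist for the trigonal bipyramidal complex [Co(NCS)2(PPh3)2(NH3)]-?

6

Placing the ligands in turn and identifying arrangements related by rotation or reflection leaves 5 distinct geometric isomers.
One of these lacks any improper symmetry element and so occurs as an enantiomeric pair, giving 5 + 1 = 6 stereoisomers in total.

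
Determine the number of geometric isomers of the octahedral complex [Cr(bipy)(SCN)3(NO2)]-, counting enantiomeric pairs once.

Each bipy is bidentate and must span two cis positions.
There are 2 geometric isomers: SCN fac; SCN mer.

2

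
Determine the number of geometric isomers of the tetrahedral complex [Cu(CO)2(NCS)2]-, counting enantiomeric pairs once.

1

Only one geometric arrangement is possible.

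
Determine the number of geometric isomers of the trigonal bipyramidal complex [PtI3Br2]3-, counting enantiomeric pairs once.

3

In a trigonal bipyramid the two axial positions differ from the three equatorial ones.
Systematic placement gives 3 geometric isomers: Br both axial; Br one axial, one equatorial; Br both equatorial.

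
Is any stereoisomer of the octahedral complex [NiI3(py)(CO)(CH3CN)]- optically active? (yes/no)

The six octahedral sites form three mutually perpendicular trans pairs.
Systematic placement gives 4 geometric isomers: I mer (3 arrangements); I fac (chiral).
One of these lacks any improper symmetry element and so occurs as an enantiomeric pair, giving 4 + 1 = 5 stereoisomers in total.

yes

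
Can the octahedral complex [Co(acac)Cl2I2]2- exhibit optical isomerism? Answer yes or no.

In an octahedral complex each vertex has one trans partner and four cis neighbours.
Each acac is bidentate and must span two cis positions.
The distinct arrangements are (3 in all): Cl trans, I cis; Cl cis, I cis (chiral); Cl cis, I trans.
One of these lacks any improper symmetry element and so occurs as an enantiomeric pair, giving 3 + 1 = 4 stereoisomers in total.

yes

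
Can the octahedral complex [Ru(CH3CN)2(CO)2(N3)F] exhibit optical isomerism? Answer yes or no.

yes

The six octahedral sites form three mutually perpendicular trans pairs.
Working through the distinct placements yields 6 geometric isomers: CH3CN trans, CO trans; CH3CN trans, CO cis; CH3CN cis, CO cis (3 arrangements, 2 chiral); CH3CN cis, CO trans.
Of these, 2 lack any improper symmetry element and so occur as enantiomeric pairs, giving 6 + 2 = 8 stereoisomers in total.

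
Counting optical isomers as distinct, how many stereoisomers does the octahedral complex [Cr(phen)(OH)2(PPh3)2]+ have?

4

Each phen is bidentate and must span two cis positions.
There are 3 geometric isomers: OH trans, PPh3 cis; OH cis, PPh3 cis (chiral); OH cis, PPh3 trans.
One of these lacks any improper symmetry element and so occurs as an enantiomeric pair, giving 3 + 1 = 4 stereoisomers in total.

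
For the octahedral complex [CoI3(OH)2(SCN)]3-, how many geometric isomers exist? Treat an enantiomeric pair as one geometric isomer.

An octahedron has six vertices in three trans pairs; every non-trans pair is cis.
Working through the distinct placements yields 3 geometric isomers: I mer, OH cis; I mer, OH trans; I fac, OH cis.

3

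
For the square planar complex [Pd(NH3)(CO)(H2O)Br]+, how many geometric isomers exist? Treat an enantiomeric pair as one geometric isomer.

3

There are 3 geometric isomers: (Br/H2O trans, CO/NH3 trans); (Br/NH3 trans, CO/H2O trans); (Br/CO trans, H2O/NH3 trans).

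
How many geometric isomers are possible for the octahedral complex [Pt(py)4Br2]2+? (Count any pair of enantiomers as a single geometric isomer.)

An octahedron has six vertices in three trans pairs; every non-trans pair is cis.
Systematic placement gives 2 geometric isomers: Br trans; Br cis.

2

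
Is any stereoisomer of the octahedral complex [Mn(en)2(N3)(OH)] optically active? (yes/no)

In an octahedral complex each vertex has one trans partner and four cis neighbours.
Each en is bidentate and must span two cis positions.
The distinct arrangements are (2 in all): N3 and OH mutually trans; N3 and OH mutually cis (chiral).
One of these lacks any improper symmetry element and so occurs as an enantiomeric pair, giving 2 + 1 = 3 stereoisomers in total.

yes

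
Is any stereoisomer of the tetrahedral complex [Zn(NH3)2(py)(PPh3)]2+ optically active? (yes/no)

no

In a tetrahedral complex all four positions are equivalent and every pair of ligands is adjacent — there is no cis/trans distinction.
Only one geometric arrangement is possible.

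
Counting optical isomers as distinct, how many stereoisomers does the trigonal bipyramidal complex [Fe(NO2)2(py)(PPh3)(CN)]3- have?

10

In a trigonal bipyramid the two axial positions differ from the three equatorial ones.
Exhaustive case analysis gives 7 geometric isomers.
Of these, 3 lack any improper symmetry element and so occur as enantiomeric pairs, giving 7 + 3 = 10 stereoisomers in total.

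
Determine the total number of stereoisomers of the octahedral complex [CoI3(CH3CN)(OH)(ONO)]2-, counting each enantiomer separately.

There are 4 geometric isomers: I mer (3 arrangements); I fac (chiral).
One of these lacks any improper symmetry element and so occurs as an enantiomeric pair, giving 4 + 1 = 5 stereoisomers in total.

5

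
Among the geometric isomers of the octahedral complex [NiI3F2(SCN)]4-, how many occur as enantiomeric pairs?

0

Systematic placement gives 3 geometric isomers: I mer, F trans; I fac, F cis; I mer, F cis.
Each arrangement has an internal mirror plane or centre of symmetry, so none is chiral.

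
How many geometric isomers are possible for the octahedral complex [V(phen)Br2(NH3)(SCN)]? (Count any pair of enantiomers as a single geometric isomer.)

The six octahedral sites form three mutually perpendicular trans pairs.
Each phen is bidentate and must span two cis positions.
The distinct arrangements are (4 in all): Br trans; Br cis (3 arrangements, 2 chiral).

4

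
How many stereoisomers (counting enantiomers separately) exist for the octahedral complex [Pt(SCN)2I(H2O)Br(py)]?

An octahedron has six vertices in three trans pairs; every non-trans pair is cis.
Systematic enumeration (placing each ligand type in turn and discarding arrangements equivalent by rotation or reflection) gives 9 geometric isomers.
Of these, 6 lack any improper symmetry element and so occur as enantiomeric pairs, giving 9 + 6 = 15 stereoisomers in total.

15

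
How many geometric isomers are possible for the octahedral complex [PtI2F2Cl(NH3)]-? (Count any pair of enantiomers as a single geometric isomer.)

6

In an octahedral complex each vertex has one trans partner and four cis neighbours.
There are 6 geometric isomers: I cis, F cis (3 arrangements, 2 chiral); I trans, F cis; I cis, F trans; I trans, F trans.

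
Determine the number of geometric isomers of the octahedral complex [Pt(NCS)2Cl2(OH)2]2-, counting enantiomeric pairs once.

In an octahedral complex each vertex has one trans partner and four cis neighbours.
There are 5 geometric isomers: NCS trans, Cl trans, OH trans; NCS cis, Cl trans, OH cis; NCS cis, Cl cis, OH trans; NCS cis, Cl cis, OH cis (chiral); NCS trans, Cl cis, OH cis.

5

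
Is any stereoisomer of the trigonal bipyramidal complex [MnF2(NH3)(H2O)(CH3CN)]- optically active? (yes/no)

Exhaustive case analysis gives 7 geometric isomers.
Of these, 3 lack any improper symmetry element and so occur as enantiomeric pairs, giving 7 + 3 = 10 stereoisomers in total.

yes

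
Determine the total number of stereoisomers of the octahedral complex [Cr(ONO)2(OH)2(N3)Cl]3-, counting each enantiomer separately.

8

An octahedron has six vertices in three trans pairs; every non-trans pair is cis.
The distinct arrangements are (6 in all): ONO trans, OH trans; ONO cis, OH cis (3 arrangements, 2 chiral); ONO trans, OH cis; ONO cis, OH trans.
Of these, 2 lack any improper symmetry element and so occur as enantiomeric pairs, giving 6 + 2 = 8 stereoisomers in total.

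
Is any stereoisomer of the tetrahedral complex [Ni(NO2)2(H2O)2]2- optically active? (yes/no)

Only one geometric arrangement is possible.

no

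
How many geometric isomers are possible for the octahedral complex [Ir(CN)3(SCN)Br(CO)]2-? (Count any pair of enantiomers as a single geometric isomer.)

4

In an octahedral complex each vertex has one trans partner and four cis neighbours.
Systematic placement gives 4 geometric isomers: CN mer (3 arrangements); CN fac (chiral).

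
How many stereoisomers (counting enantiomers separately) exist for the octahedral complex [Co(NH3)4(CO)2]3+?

The six octahedral sites form three mutually perpendicular trans pairs.
There are 2 geometric isomers: CO trans; CO cis.
Each arrangement has an internal mirror plane or centre of symmetry, so none is chiral.

2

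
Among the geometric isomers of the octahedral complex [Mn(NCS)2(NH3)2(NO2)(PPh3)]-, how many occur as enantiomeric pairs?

There are 6 geometric isomers: NCS trans, NH3 trans; NCS trans, NH3 cis; NCS cis, NH3 cis (3 arrangements, 2 chiral); NCS cis, NH3 trans.
Of these, 2 lack any improper symmetry element and so occur as enantiomeric pairs, giving 6 + 2 = 8 stereoisomers in total.

2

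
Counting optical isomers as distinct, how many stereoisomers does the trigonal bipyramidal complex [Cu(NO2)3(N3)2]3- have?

The distinct arrangements are (3 in all): N3 both axial; N3 one axial, one equatorial; N3 both equatorial.
Each arrangement has an internal mirror plane or centre of symmetry, so none is chiral.

3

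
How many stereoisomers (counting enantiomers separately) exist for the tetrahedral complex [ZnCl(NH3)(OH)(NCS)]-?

2

In a tetrahedral complex all four positions are equivalent and every pair of ligands is adjacent — there is no cis/trans distinction.
Only one geometric arrangement is possible; it has no improper symmetry element, so it exists as a pair of enantiomers (2 stereoisomers).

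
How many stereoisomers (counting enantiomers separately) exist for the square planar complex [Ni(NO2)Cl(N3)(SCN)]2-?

3

A square has two trans pairs of vertices; adjacent vertices are cis.
The distinct arrangements are (3 in all): (Cl/NO2 trans, N3/SCN trans); (Cl/SCN trans, N3/NO2 trans); (Cl/N3 trans, NO2/SCN trans).
Each arrangement has an internal mirror plane or centre of symmetry, so none is chiral.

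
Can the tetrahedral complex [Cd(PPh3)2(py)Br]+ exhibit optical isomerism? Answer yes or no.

Only one geometric arrangement is possible.

no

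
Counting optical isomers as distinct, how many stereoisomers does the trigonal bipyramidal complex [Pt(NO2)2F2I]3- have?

Systematic enumeration (placing each ligand type in turn and discarding arrangements equivalent by rotation or reflection) gives 5 geometric isomers.
One of these lacks any improper symmetry element and so occurs as an enantiomeric pair, giving 5 + 1 = 6 stereoisomers in total.

6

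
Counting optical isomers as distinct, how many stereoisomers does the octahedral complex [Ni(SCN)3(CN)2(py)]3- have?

The six octahedral sites form three mutually perpendicular trans pairs.
Systematic placement gives 3 geometric isomers: SCN mer, CN trans; SCN fac, CN cis; SCN mer, CN cis.
Each arrangement has an internal mirror plane or centre of symmetry, so none is chiral.

3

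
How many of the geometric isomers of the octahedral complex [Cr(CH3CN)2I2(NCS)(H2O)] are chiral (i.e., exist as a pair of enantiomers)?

An octahedron has six vertices in three trans pairs; every non-trans pair is cis.
Working through the distinct placements yields 6 geometric isomers: CH3CN trans, I cis; CH3CN trans, I trans; CH3CN cis, I cis (3 arrangements, 2 chiral); CH3CN cis, I trans.
Of these, 2 lack any improper symmetry element and so occur as enantiomeric pairs, giving 6 + 2 = 8 stereoisomers in total.

2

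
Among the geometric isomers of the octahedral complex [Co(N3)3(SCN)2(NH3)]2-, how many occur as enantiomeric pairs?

0

Systematic placement gives 3 geometric isomers: N3 mer, SCN trans; N3 mer, SCN cis; N3 fac, SCN cis.
Each arrangement has an internal mirror plane or centre of symmetry, so none is chiral.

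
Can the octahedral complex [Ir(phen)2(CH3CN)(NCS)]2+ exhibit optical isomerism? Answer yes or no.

In an octahedral complex each vertex has one trans partner and four cis neighbours.
Each phen is bidentate and must span two cis positions.
Working through the distinct placements yields 2 geometric isomers: CH3CN and NCS mutually trans; CH3CN and NCS mutually cis (chiral).
One of these lacks any improper symmetry element and so occurs as an enantiomeric pair, giving 2 + 1 = 3 stereoisomers in total.

yes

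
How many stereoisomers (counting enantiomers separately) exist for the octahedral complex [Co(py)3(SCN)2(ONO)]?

3

Systematic placement gives 3 geometric isomers: py mer, SCN cis; py mer, SCN trans; py fac, SCN cis.
Each arrangement has an internal mirror plane or centre of symmetry, so none is chiral.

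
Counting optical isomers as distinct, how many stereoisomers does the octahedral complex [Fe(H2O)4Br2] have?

2

The six octahedral sites form three mutually perpendicular trans pairs.
Systematic placement gives 2 geometric isomers: Br trans; Br cis.
Each arrangement has an internal mirror plane or centre of symmetry, so none is chiral.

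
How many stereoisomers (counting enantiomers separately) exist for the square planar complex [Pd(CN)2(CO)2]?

In a square planar complex each vertex has one trans partner and two cis neighbours.
Systematic placement gives 2 geometric isomers: CN cis; CN trans.
Each arrangement has an internal mirror plane or centre of symmetry, so none is chiral.

2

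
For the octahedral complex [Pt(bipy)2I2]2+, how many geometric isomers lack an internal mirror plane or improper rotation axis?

An octahedron has six vertices in three trans pairs; every non-trans pair is cis.
Each bipy is bidentate and must span two cis positions.
There are 2 geometric isomers: I trans; I cis (chiral).
One of these lacks any improper symmetry element and so occurs as an enantiomeric pair, giving 2 + 1 = 3 stereoisomers in total.

1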